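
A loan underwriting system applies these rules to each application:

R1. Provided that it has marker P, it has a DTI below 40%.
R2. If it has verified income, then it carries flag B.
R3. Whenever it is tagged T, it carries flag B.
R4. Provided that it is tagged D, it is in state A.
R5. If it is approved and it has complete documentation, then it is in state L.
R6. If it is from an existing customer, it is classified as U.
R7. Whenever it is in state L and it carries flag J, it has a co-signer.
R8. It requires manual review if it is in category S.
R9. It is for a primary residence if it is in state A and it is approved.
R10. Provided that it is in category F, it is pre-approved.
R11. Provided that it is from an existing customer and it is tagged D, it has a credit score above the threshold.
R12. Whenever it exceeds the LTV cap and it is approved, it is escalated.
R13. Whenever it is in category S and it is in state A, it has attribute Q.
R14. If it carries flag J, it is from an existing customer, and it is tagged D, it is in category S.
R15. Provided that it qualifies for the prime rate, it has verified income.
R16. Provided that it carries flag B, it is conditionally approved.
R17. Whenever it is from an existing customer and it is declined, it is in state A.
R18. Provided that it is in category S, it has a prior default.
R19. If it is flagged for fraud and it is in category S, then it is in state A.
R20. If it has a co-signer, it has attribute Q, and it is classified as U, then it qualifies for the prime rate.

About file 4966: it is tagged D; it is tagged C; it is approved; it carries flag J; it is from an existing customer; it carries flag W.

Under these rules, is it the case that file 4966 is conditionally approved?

No

Forward chaining from the given facts derives: is in state A, is classified as U, is for a primary residence, has a credit score above the threshold, is in category S, has a prior default, requires manual review, has attribute Q.
The only rule concluding "it is conditionally approved" is R16, which needs "it carries flag B"; that is never established.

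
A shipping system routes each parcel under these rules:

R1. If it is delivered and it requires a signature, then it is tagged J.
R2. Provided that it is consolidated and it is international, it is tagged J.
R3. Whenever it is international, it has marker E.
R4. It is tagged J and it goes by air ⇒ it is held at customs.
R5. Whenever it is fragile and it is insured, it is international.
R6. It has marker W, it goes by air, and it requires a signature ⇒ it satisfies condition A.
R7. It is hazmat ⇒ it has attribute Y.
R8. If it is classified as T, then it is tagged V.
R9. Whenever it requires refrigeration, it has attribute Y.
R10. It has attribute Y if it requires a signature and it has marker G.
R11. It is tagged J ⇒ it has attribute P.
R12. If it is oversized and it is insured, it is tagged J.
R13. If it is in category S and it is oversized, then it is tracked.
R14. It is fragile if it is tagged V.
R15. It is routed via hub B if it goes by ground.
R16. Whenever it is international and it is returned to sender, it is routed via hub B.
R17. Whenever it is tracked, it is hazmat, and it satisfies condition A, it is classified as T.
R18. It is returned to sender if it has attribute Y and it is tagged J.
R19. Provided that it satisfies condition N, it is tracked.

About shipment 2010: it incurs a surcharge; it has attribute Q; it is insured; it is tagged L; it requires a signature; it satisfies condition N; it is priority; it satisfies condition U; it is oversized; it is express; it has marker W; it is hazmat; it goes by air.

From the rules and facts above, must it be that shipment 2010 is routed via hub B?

Yes

By R6 (it has marker W, it goes by air, it requires a signature): it satisfies condition A.
By R7 (it is hazmat): it has attribute Y.
By R12 (it is oversized, it is insured): it is tagged J.
By R18 (it has attribute Y, it is tagged J): it is returned to sender.
By R19 (it satisfies condition N): it is tracked.
By R17 (it is tracked, it is hazmat, it satisfies condition A): it is classified as T.
By R8 (it is classified as T): it is tagged V.
By R14 (it is tagged V): it is fragile.
By R5 (it is fragile, it is insured): it is international.
By R16 (it is international, it is returned to sender): it is routed via hub B.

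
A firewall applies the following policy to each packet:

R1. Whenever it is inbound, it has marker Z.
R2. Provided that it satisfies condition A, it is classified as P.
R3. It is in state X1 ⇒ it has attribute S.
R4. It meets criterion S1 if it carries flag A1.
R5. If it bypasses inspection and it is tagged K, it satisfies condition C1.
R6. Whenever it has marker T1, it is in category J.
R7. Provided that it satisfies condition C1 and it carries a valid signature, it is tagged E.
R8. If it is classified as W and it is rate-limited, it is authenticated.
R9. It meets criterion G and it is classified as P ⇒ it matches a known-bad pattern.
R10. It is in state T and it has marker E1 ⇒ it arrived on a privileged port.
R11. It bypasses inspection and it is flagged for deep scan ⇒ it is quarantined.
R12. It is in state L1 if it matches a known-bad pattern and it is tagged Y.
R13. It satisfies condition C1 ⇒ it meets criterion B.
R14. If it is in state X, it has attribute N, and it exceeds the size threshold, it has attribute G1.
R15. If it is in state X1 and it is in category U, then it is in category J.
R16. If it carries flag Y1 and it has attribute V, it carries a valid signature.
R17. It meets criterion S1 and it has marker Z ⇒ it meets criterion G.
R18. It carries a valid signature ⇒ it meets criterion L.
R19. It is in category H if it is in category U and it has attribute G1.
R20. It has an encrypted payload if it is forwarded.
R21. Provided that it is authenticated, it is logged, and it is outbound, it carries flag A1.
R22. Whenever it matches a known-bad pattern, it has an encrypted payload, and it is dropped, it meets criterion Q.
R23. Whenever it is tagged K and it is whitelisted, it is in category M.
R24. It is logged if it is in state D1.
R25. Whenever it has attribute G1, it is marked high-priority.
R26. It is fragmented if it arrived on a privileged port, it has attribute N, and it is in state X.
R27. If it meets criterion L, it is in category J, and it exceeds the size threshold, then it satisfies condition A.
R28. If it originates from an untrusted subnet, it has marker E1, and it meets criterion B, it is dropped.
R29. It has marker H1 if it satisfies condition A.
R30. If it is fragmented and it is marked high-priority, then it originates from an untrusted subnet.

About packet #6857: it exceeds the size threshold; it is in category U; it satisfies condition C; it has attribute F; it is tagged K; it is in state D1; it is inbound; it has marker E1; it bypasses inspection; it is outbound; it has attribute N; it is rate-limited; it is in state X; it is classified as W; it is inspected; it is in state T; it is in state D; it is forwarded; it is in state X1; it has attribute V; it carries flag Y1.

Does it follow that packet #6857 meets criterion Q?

Yes

By R1 (it is inbound): it has marker Z.
By R5 (it bypasses inspection, it is tagged K): it satisfies condition C1.
By R8 (it is classified as W, it is rate-limited): it is authenticated.
By R10 (it is in state T, it has marker E1): it arrived on a privileged port.
By R13 (it satisfies condition C1): it meets criterion B.
By R14 (it is in state X, it has attribute N, it exceeds the size threshold): it has attribute G1.
By R15 (it is in state X1, it is in category U): it is in category J.
By R16 (it carries flag Y1, it has attribute V): it carries a valid signature.
By R18 (it carries a valid signature): it meets criterion L.
By R20 (it is forwarded): it has an encrypted payload.
By R24 (it is in state D1): it is logged.
By R25 (it has attribute G1): it is marked high-priority.
By R26 (it arrived on a privileged port, it has attribute N, it is in state X): it is fragmented.
By R27 (it meets criterion L, it is in category J, it exceeds the size threshold): it satisfies condition A.
By R30 (it is fragmented, it is marked high-priority): it originates from an untrusted subnet.
By R2 (it satisfies condition A): it is classified as P.
By R21 (it is authenticated, it is logged, it is outbound): it carries flag A1.
By R28 (it originates from an untrusted subnet, it has marker E1, it meets criterion B): it is dropped.
By R4 (it carries flag A1): it meets criterion S1.
By R17 (it meets criterion S1, it has marker Z): it meets criterion G.
By R9 (it meets criterion G, it is classified as P): it matches a known-bad pattern.
By R22 (it matches a known-bad pattern, it has an encrypted payload, it is dropped): it meets criterion Q.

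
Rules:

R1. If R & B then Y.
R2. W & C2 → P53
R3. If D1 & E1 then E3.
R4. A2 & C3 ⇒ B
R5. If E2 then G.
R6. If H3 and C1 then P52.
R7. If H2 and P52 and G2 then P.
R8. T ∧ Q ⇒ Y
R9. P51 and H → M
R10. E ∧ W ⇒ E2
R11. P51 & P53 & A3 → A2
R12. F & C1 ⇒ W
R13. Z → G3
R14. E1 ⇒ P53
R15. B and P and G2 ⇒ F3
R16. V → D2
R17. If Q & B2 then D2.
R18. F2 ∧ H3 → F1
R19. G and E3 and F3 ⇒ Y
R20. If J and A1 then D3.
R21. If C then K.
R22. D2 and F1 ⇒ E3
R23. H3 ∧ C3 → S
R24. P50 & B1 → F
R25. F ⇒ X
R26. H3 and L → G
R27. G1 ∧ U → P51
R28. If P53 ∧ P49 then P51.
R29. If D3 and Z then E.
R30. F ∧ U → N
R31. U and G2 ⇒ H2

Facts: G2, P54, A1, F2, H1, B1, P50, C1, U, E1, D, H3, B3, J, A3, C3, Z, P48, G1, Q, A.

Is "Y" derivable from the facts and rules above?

Forward chaining from the given facts derives: P52, G3, P53, F1, D3, S, F, X, P51, E, N, H2, P, A2, W, B, E2, F3, G.
Rules concluding Y: R1 needs R; R8 needs T; R19 needs E3 — none of these are established.

No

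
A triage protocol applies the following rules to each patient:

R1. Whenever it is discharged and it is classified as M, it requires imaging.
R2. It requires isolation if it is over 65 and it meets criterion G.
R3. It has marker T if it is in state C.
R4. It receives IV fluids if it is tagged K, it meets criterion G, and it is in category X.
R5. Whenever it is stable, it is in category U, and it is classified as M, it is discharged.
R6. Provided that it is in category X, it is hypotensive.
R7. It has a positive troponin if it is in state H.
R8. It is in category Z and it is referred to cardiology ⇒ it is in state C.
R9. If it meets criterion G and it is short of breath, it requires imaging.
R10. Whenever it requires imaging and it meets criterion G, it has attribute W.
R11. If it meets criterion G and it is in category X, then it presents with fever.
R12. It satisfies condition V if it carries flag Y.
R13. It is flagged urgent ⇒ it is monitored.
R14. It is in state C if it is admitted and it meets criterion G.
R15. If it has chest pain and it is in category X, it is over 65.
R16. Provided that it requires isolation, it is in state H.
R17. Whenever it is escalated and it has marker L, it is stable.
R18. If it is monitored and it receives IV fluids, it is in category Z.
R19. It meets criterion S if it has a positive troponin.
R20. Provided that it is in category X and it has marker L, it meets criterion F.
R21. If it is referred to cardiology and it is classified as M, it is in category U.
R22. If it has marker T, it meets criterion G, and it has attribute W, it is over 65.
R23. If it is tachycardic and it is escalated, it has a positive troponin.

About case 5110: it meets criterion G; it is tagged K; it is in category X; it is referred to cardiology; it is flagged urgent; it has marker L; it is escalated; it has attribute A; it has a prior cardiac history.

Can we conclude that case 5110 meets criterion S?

Forward chaining from the given facts derives: receives IV fluids, is hypotensive, presents with fever, is monitored, is stable, is in category Z, meets criterion F, is in state C, has marker T.
The only rule concluding "it meets criterion S" is R19, which needs "it has a positive troponin"; that is never established.

No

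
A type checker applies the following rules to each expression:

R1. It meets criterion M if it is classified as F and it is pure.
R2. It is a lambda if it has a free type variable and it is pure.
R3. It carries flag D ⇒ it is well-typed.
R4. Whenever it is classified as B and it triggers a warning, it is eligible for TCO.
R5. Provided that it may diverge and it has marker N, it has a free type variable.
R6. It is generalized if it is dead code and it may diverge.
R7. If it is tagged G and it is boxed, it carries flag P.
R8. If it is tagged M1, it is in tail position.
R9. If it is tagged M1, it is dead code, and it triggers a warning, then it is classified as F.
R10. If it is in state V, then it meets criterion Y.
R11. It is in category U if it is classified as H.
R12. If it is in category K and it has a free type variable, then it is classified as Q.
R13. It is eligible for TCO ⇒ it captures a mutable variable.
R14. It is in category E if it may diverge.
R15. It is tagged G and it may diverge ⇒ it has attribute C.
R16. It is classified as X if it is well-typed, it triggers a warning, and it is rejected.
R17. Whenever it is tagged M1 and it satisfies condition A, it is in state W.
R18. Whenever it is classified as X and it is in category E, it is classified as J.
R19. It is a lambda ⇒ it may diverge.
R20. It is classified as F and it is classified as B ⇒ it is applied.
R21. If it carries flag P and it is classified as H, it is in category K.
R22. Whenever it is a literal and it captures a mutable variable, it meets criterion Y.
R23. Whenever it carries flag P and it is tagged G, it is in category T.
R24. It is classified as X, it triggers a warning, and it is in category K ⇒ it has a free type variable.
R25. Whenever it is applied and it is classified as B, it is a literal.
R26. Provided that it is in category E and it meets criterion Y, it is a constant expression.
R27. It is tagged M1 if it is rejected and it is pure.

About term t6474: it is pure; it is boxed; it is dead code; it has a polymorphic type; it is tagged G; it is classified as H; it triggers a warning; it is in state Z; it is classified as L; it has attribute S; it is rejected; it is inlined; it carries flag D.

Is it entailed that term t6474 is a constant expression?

No

Forward chaining from the given facts derives: is well-typed, carries flag P, is in category U, is classified as X, is in category K, is in category T, has a free type variable, is tagged M1, is a lambda, is in tail position, is classified as F, is classified as Q, may diverge, meets criterion M, is generalized, is in category E, has attribute C, is classified as J.
The only rule concluding "it is a constant expression" is R26, which needs "it meets criterion Y"; that is never established.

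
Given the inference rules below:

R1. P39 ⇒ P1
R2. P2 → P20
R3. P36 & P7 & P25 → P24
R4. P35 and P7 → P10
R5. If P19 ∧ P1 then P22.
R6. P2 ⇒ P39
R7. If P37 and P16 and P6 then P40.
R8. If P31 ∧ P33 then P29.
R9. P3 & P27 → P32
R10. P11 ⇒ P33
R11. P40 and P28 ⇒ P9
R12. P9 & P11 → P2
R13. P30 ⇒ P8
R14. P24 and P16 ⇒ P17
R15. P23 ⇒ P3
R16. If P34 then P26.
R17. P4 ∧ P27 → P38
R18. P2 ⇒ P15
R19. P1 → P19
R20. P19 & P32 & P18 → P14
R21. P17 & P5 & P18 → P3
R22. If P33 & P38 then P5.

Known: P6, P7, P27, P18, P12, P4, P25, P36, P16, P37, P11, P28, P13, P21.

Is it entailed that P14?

P24  (by R3: P36, P7, P25)
P40  (by R7: P37, P16, P6)
P33  (by R10: P11)
P9  (by R11: P40, P28)
P2  (by R12: P9, P11)
P17  (by R14: P24, P16)
P38  (by R17: P4, P27)
P5  (by R22: P33, P38)
P39  (by R6: P2)
P3  (by R21: P17, P5, P18)
P1  (by R1: P39)
P32  (by R9: P3, P27)
P19  (by R19: P1)
P14  (by R20: P19, P32, P18)

Yes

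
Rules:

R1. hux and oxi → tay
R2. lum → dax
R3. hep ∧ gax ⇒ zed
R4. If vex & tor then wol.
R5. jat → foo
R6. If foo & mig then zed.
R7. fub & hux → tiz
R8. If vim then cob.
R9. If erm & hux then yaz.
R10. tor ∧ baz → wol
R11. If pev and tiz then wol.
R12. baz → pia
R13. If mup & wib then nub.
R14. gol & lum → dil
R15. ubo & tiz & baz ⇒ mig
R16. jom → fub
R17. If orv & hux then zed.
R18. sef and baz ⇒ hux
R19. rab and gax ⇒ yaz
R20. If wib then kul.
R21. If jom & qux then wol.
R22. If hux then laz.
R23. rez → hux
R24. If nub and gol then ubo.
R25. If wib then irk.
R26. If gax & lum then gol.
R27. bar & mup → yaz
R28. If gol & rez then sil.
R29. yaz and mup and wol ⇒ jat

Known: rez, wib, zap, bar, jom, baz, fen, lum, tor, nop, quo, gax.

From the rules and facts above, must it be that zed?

Forward chaining from the given facts derives: dax, wol, pia, fub, kul, hux, irk, gol, sil, tiz, dil, laz.
Rules concluding zed: R3 needs hep; R6 needs foo; R17 needs orv — none of these are established.

No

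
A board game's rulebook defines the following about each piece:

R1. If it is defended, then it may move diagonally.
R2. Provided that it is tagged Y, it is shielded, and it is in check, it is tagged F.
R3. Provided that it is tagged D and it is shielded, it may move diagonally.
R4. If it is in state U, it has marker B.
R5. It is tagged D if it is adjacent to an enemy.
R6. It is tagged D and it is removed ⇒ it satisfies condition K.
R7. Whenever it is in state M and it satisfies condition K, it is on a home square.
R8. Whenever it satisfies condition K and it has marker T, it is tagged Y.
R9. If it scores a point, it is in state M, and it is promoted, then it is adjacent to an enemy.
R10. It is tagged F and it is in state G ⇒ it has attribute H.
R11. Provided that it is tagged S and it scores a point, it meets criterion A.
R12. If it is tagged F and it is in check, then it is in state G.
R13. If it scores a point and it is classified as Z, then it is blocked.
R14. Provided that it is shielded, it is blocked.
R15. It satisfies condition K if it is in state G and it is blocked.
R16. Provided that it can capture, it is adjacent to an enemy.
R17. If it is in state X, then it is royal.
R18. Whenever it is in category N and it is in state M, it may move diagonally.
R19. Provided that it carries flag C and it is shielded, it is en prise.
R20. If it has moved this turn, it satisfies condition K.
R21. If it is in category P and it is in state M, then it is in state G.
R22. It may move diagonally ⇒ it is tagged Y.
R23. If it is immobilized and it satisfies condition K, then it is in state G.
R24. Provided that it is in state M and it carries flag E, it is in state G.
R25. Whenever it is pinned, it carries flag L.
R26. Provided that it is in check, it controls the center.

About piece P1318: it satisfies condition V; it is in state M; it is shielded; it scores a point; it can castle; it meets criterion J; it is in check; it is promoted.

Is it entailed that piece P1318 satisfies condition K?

By R9 (it scores a point, it is in state M, it is promoted): it is adjacent to an enemy.
By R14 (it is shielded): it is blocked.
By R5 (it is adjacent to an enemy): it is tagged D.
By R3 (it is tagged D, it is shielded): it may move diagonally.
By R22 (it may move diagonally): it is tagged Y.
By R2 (it is tagged Y, it is shielded, it is in check): it is tagged F.
By R12 (it is tagged F, it is in check): it is in state G.
By R15 (it is in state G, it is blocked): it satisfies condition K.

Yes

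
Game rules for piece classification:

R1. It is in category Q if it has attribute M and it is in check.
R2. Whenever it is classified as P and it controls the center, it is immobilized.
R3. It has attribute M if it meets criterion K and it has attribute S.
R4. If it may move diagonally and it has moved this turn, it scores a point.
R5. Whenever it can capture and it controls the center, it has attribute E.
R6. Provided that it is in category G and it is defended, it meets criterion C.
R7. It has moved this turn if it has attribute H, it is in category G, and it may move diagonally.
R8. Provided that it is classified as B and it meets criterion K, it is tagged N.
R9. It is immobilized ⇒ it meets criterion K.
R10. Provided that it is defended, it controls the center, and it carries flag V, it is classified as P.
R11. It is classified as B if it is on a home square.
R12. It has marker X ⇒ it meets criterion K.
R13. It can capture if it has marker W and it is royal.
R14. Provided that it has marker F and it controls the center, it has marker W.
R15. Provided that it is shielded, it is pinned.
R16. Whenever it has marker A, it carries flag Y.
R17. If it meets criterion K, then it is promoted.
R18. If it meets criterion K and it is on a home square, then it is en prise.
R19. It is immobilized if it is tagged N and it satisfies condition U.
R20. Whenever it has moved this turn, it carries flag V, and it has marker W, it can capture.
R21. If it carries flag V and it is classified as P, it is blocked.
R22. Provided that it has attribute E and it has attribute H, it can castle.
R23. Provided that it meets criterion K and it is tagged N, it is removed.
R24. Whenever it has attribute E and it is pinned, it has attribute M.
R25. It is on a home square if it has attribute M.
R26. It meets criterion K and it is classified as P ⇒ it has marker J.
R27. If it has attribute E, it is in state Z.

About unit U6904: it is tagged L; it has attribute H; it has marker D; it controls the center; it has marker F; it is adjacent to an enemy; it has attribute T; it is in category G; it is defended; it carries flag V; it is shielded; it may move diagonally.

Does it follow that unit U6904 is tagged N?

Yes

By R7 (it has attribute H, it is in category G, it may move diagonally): it has moved this turn.
By R10 (it is defended, it controls the center, it carries flag V): it is classified as P.
By R14 (it has marker F, it controls the center): it has marker W.
By R15 (it is shielded): it is pinned.
By R20 (it has moved this turn, it carries flag V, it has marker W): it can capture.
By R2 (it is classified as P, it controls the center): it is immobilized.
By R5 (it can capture, it controls the center): it has attribute E.
By R9 (it is immobilized): it meets criterion K.
By R24 (it has attribute E, it is pinned): it has attribute M.
By R25 (it has attribute M): it is on a home square.
By R11 (it is on a home square): it is classified as B.
By R8 (it is classified as B, it meets criterion K): it is tagged N.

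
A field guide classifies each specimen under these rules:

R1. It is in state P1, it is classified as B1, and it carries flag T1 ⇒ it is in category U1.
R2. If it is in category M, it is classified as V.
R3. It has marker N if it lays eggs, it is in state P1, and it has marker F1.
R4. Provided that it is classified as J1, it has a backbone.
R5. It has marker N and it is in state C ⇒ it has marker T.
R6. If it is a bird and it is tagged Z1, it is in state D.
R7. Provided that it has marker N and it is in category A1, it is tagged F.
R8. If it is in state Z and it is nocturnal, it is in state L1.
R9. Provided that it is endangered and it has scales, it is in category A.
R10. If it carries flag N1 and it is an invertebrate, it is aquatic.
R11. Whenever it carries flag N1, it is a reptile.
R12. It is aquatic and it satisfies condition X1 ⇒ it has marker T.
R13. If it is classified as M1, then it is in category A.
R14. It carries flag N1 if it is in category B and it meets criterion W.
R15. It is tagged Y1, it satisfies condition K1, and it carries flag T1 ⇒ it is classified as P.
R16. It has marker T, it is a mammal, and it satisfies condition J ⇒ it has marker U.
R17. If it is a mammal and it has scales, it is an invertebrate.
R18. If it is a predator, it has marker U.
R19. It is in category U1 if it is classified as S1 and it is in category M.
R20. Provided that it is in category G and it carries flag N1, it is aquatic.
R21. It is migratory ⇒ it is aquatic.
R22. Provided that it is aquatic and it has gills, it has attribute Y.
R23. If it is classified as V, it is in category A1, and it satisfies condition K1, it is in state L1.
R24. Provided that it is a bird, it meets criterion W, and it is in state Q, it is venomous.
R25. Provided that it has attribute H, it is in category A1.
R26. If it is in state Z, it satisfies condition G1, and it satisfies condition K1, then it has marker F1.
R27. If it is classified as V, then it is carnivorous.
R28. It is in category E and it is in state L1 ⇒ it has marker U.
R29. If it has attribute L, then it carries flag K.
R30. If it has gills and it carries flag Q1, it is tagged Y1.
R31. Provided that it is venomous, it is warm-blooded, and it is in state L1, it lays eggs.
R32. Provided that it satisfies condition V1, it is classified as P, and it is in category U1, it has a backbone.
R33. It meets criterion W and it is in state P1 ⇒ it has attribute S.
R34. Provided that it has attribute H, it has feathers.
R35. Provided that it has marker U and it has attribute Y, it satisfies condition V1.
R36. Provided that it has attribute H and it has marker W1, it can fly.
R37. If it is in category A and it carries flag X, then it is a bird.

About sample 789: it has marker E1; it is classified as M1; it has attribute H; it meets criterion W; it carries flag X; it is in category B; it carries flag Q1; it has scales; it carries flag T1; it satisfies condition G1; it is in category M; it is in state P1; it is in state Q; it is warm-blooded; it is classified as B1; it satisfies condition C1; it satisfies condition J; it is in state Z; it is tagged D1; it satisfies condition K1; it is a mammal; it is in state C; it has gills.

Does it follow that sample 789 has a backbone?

By R1 (it is in state P1, it is classified as B1, it carries flag T1): it is in category U1.
By R2 (it is in category M): it is classified as V.
By R13 (it is classified as M1): it is in category A.
By R14 (it is in category B, it meets criterion W): it carries flag N1.
By R17 (it is a mammal, it has scales): it is an invertebrate.
By R25 (it has attribute H): it is in category A1.
By R26 (it is in state Z, it satisfies condition G1, it satisfies condition K1): it has marker F1.
By R30 (it has gills, it carries flag Q1): it is tagged Y1.
By R37 (it is in category A, it carries flag X): it is a bird.
By R10 (it carries flag N1, it is an invertebrate): it is aquatic.
By R15 (it is tagged Y1, it satisfies condition K1, it carries flag T1): it is classified as P.
By R22 (it is aquatic, it has gills): it has attribute Y.
By R23 (it is classified as V, it is in category A1, it satisfies condition K1): it is in state L1.
By R24 (it is a bird, it meets criterion W, it is in state Q): it is venomous.
By R31 (it is venomous, it is warm-blooded, it is in state L1): it lays eggs.
By R3 (it lays eggs, it is in state P1, it has marker F1): it has marker N.
By R5 (it has marker N, it is in state C): it has marker T.
By R16 (it has marker T, it is a mammal, it satisfies condition J): it has marker U.
By R35 (it has marker U, it has attribute Y): it satisfies condition V1.
By R32 (it satisfies condition V1, it is classified as P, it is in category U1): it has a backbone.

Yes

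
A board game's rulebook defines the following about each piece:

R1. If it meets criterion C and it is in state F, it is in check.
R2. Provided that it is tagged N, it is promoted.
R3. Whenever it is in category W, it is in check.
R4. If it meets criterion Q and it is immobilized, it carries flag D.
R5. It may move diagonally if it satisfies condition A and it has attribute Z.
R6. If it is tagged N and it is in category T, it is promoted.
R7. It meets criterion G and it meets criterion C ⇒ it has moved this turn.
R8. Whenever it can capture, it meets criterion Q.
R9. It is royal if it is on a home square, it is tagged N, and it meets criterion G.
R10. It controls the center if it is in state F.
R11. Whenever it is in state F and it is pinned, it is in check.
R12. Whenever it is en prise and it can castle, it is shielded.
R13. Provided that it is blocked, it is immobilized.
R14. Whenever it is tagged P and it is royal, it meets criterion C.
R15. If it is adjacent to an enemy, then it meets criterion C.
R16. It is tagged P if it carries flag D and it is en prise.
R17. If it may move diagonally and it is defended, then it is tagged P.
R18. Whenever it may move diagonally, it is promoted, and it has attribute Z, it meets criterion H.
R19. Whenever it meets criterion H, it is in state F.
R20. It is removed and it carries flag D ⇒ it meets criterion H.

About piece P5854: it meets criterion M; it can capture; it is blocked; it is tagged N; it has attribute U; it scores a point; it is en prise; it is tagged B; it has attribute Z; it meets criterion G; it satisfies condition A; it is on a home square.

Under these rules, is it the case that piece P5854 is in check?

Yes

By R2 (it is tagged N): it is promoted.
By R5 (it satisfies condition A, it has attribute Z): it may move diagonally.
By R8 (it can capture): it meets criterion Q.
By R9 (it is on a home square, it is tagged N, it meets criterion G): it is royal.
By R13 (it is blocked): it is immobilized.
By R18 (it may move diagonally, it is promoted, it has attribute Z): it meets criterion H.
By R19 (it meets criterion H): it is in state F.
By R4 (it meets criterion Q, it is immobilized): it carries flag D.
By R16 (it carries flag D, it is en prise): it is tagged P.
By R14 (it is tagged P, it is royal): it meets criterion C.
By R1 (it meets criterion C, it is in state F): it is in check.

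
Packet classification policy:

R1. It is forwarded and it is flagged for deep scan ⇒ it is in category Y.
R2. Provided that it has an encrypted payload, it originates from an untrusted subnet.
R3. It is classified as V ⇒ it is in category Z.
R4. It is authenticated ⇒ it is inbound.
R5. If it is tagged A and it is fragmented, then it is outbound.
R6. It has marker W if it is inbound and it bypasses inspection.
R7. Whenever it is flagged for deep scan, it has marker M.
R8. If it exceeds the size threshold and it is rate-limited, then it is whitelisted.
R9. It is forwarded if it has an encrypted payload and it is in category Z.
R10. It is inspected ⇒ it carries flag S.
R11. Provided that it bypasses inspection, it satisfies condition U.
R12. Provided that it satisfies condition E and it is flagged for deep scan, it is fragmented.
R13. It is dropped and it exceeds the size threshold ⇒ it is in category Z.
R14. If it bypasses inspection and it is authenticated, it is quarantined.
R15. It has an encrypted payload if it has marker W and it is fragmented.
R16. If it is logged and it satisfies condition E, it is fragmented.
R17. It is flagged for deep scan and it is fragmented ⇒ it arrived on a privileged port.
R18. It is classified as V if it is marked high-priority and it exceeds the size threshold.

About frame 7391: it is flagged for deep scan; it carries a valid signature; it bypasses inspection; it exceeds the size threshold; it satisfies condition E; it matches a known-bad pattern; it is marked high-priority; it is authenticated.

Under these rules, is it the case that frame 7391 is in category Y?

By R4 (it is authenticated): it is inbound.
By R6 (it is inbound, it bypasses inspection): it has marker W.
By R12 (it satisfies condition E, it is flagged for deep scan): it is fragmented.
By R15 (it has marker W, it is fragmented): it has an encrypted payload.
By R18 (it is marked high-priority, it exceeds the size threshold): it is classified as V.
By R3 (it is classified as V): it is in category Z.
By R9 (it has an encrypted payload, it is in category Z): it is forwarded.
By R1 (it is forwarded, it is flagged for deep scan): it is in category Y.

Yes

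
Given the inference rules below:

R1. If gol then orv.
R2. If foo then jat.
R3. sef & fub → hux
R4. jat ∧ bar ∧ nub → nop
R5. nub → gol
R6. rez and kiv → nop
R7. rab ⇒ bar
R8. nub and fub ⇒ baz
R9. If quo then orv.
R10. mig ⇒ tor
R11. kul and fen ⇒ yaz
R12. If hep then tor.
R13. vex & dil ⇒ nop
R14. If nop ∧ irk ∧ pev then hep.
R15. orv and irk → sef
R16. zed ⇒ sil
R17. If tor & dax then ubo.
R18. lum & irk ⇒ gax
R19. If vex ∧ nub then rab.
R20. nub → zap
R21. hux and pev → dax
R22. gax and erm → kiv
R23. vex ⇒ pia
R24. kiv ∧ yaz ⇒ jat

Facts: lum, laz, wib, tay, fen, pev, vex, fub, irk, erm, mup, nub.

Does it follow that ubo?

No

Forward chaining from the given facts derives: gol, baz, gax, rab, zap, kiv, pia, orv, bar, sef, hux, dax.
The only rule concluding ubo is R17, which needs tor; that is never established.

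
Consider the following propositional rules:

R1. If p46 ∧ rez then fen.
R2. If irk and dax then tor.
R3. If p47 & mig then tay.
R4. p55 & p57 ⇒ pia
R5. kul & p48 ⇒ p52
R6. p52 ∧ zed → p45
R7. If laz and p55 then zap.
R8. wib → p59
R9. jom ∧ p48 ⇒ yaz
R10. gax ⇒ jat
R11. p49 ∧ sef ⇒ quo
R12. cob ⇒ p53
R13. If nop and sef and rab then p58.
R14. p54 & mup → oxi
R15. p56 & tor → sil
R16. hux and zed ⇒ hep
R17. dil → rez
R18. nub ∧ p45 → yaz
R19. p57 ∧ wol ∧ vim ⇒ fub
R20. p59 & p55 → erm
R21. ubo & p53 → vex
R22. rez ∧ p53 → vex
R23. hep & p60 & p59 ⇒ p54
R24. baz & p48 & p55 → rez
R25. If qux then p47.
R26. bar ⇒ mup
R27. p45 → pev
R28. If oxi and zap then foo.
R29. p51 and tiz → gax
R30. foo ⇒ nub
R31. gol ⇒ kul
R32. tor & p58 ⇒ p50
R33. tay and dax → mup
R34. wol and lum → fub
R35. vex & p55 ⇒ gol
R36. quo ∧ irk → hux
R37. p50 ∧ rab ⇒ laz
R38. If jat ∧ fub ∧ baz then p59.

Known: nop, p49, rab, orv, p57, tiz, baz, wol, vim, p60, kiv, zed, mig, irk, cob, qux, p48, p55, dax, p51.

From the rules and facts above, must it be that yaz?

No

Forward chaining from the given facts derives: tor, pia, p53, fub, rez, p47, gax, tay, jat, vex, mup, gol, p59, erm, kul, p52, p45, pev.
Rules concluding yaz: R9 needs jom; R18 needs nub — none of these are established.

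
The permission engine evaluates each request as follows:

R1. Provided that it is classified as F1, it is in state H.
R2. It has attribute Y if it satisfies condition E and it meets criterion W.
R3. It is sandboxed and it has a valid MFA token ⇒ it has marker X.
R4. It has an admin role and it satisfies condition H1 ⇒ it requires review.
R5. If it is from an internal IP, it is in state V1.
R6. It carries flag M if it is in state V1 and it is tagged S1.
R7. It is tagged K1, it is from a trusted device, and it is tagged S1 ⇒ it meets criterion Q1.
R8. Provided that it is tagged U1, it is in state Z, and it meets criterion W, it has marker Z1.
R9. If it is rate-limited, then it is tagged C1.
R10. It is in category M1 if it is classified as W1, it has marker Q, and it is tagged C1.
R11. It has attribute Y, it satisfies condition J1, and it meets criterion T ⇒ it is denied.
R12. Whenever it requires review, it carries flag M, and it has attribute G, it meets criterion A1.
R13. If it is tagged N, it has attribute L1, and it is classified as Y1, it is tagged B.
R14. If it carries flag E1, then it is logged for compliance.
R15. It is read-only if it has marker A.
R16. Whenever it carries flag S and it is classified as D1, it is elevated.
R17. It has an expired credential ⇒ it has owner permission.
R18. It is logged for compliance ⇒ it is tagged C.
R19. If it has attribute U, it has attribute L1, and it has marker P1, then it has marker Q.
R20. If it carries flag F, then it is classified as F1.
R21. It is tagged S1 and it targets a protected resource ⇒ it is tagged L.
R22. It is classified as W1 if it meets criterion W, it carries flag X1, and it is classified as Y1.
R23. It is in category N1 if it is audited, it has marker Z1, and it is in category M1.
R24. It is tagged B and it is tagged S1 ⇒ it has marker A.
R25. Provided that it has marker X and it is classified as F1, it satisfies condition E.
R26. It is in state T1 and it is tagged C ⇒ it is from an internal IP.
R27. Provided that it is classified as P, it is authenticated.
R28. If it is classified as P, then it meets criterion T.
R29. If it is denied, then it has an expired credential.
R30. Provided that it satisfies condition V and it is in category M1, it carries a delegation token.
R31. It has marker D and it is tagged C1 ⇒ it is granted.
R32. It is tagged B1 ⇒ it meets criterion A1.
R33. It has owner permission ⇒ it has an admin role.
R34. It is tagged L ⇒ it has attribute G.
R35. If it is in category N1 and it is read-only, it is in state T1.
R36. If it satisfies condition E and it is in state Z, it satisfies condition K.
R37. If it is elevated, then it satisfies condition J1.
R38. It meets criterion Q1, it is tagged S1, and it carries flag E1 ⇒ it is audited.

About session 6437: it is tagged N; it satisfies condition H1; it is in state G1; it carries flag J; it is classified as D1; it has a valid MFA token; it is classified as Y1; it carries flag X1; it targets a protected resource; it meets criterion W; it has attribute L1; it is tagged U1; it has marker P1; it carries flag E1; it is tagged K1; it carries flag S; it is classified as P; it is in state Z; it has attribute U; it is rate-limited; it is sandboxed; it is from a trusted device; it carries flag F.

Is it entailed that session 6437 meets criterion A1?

Forward chaining from the given facts derives: has marker X, has marker Z1, is tagged C1, is tagged B, is logged for compliance, is elevated, is tagged C, has marker Q, is classified as F1, is classified as W1, satisfies condition E, is authenticated, meets criterion T, satisfies condition K, satisfies condition J1, is in state H, has attribute Y, is in category M1, is denied, has an expired credential, has owner permission, has an admin role, requires review.
Rules concluding "it meets criterion A1": R12 needs "it carries flag M"; R32 needs "it is tagged B1" — none of these are established.

No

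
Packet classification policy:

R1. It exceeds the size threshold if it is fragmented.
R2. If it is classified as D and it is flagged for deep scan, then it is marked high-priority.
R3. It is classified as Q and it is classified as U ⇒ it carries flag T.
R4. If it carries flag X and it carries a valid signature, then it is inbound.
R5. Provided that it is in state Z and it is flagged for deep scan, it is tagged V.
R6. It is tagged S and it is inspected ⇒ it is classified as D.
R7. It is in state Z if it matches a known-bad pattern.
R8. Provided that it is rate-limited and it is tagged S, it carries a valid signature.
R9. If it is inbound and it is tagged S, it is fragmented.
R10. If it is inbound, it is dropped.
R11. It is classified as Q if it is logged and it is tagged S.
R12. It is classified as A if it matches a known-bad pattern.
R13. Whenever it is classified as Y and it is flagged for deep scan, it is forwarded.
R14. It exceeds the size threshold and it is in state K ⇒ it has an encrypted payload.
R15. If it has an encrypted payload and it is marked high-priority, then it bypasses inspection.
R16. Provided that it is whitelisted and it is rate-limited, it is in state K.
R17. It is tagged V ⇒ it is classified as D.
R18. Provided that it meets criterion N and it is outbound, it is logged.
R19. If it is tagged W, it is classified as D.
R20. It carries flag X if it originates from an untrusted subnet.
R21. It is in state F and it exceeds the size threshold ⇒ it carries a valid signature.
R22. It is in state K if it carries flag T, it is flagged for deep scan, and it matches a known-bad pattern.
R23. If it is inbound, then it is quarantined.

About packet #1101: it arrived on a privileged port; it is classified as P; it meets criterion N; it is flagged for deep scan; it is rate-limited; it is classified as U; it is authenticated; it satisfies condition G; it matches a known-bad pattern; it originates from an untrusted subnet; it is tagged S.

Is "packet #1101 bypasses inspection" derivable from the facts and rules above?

No

Forward chaining from the given facts derives: is in state Z, carries a valid signature, is classified as A, carries flag X, is inbound, is tagged V, is fragmented, is dropped, is classified as D, is quarantined, exceeds the size threshold, is marked high-priority.
The only rule concluding "it bypasses inspection" is R15, which needs "it has an encrypted payload"; that is never established.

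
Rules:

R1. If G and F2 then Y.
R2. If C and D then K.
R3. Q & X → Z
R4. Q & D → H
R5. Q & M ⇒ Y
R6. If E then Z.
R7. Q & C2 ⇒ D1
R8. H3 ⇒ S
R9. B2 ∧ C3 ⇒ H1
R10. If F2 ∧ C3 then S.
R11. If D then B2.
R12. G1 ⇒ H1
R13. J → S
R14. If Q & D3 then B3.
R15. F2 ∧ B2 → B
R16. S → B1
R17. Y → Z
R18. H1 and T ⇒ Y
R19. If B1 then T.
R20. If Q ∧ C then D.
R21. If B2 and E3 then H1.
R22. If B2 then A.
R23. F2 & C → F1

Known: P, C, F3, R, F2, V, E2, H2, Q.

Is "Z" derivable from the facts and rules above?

Forward chaining from the given facts derives: D, F1, K, H, B2, B, A.
Rules concluding Z: R3 needs X; R6 needs E; R17 needs Y — none of these are established.

No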